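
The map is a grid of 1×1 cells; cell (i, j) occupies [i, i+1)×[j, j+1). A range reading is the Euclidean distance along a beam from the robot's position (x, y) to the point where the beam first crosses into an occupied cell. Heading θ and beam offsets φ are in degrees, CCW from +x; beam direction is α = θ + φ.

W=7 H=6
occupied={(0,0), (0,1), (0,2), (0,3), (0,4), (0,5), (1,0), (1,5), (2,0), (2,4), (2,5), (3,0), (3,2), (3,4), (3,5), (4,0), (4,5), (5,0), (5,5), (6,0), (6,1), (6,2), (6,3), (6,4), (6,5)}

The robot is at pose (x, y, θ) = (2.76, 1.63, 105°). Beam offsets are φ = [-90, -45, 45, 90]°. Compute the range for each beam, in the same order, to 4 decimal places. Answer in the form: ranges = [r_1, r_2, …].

ranges = [3.3543, 0.4800, 2.0323, 1.8221]

beam 1: φ=-90°, α=15°
  d=(0.9659,0.2588)  start (2,1)  tX=0.2485 tY=1.4296  stride 1/|dx|=1.0353 1/|dy|=3.8637
    cross x-line → (3,1), t=0.2485
    cross x-line → (4,1), t=1.2837
    cross y-line → (4,2), t=1.4296
    cross x-line → (5,2), t=2.3190
    cross x-line → (6,2), t=3.3543 (wall)
  → r_1 = 3.3543
beam 2: φ=-45°, α=60°
  d=(0.5000,0.8660)  start (2,1)  tX=0.4800 tY=0.4272  stride 1/|dx|=2.0000 1/|dy|=1.1547
    cross y-line → (2,2), t=0.4272
    cross x-line → (3,2), t=0.4800 (wall)
  → r_2 = 0.4800
beam 3: φ=45°, α=150°
  d=(-0.8660,0.5000)  start (2,1)  tX=0.8776 tY=0.7400  stride 1/|dx|=1.1547 1/|dy|=2.0000
    cross y-line → (2,2), t=0.7400
    cross x-line → (1,2), t=0.8776
    cross x-line → (0,2), t=2.0323 (wall)
  → r_3 = 2.0323
beam 4: φ=90°, α=195°
  d=(-0.9659,-0.2588)  start (2,1)  tX=0.7868 tY=2.4341  stride 1/|dx|=1.0353 1/|dy|=3.8637
    cross x-line → (1,1), t=0.7868
    cross x-line → (0,1), t=1.8221 (wall)
  → r_4 = 1.8221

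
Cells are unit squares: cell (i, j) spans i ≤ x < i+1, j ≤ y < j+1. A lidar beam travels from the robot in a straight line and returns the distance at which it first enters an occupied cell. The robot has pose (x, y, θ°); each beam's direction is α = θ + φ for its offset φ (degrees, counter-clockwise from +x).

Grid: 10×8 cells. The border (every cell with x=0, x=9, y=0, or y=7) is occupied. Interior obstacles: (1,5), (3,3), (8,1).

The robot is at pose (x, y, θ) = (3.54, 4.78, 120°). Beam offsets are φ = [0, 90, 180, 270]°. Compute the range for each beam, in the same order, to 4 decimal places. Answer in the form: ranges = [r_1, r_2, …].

beam 1: φ=0°, α=120°
  dir = (cos 120°, sin 120°) = (-0.5000, 0.8660); from cell (3,4)
  next x-line at t=1.0800, next y-line at t=0.2540; Δt_x=2.0000, Δt_y=1.1547
    y: enter (3,5) at t=0.2540
    x: enter (2,5) at t=1.0800
    y: enter (2,6) at t=1.4087
    y: enter (2,7) at t=2.5634 ← occupied
  → r_1 = 2.5634
beam 2: φ=90°, α=210°
  dir = (cos 210°, sin 210°) = (-0.8660, -0.5000); from cell (3,4)
  next x-line at t=0.6235, next y-line at t=1.5600; Δt_x=1.1547, Δt_y=2.0000
    x: enter (2,4) at t=0.6235
    y: enter (2,3) at t=1.5600
    x: enter (1,3) at t=1.7782
    x: enter (0,3) at t=2.9329 ← occupied
  → r_2 = 2.9329
beam 3: φ=180°, α=300°
  dir = (cos 300°, sin 300°) = (0.5000, -0.8660); from cell (3,4)
  next x-line at t=0.9200, next y-line at t=0.9007; Δt_x=2.0000, Δt_y=1.1547
    y: enter (3,3) at t=0.9007 ← occupied
  → r_3 = 0.9007
beam 4: φ=270°, α=30°
  dir = (cos 30°, sin 30°) = (0.8660, 0.5000); from cell (3,4)
  next x-line at t=0.5312, next y-line at t=0.4400; Δt_x=1.1547, Δt_y=2.0000
    y: enter (3,5) at t=0.4400
    x: enter (4,5) at t=0.5312
    x: enter (5,5) at t=1.6859
    y: enter (5,6) at t=2.4400
    x: enter (6,6) at t=2.8406
    x: enter (7,6) at t=3.9953
    y: enter (7,7) at t=4.4400 ← occupied
  → r_4 = 4.4400

ranges = [2.5634, 2.9329, 0.9007, 4.4400]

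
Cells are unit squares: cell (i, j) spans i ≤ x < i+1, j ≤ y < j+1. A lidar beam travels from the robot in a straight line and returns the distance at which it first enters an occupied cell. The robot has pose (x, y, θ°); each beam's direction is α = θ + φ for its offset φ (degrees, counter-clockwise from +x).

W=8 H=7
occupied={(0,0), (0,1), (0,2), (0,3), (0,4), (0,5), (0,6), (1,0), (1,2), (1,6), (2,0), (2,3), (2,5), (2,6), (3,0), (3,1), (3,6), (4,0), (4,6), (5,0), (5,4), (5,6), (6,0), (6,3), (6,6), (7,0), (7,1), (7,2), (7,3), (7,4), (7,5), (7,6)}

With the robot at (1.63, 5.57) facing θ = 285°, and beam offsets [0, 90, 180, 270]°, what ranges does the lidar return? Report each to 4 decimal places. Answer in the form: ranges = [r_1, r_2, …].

beam 1: φ=0°, α=285°
  direction (0.2588, -0.9659); cell (1,5); t to first gridline: x 1.4296, y 0.5901 (then +3.8637 / +1.0353)
    (1,4) via y @ 0.5901
    (2,4) via x @ 1.4296
    (2,3) via y @ 1.6254  # hit
  → r_1 = 1.6254
beam 2: φ=90°, α=15°
  direction (0.9659, 0.2588); cell (1,5); t to first gridline: x 0.3831, y 1.6614 (then +1.0353 / +3.8637)
    (2,5) via x @ 0.3831  # hit
  → r_2 = 0.3831
beam 3: φ=180°, α=105°
  direction (-0.2588, 0.9659); cell (1,5); t to first gridline: x 2.4341, y 0.4452 (then +3.8637 / +1.0353)
    (1,6) via y @ 0.4452  # hit
  → r_3 = 0.4452
beam 4: φ=270°, α=195°
  direction (-0.9659, -0.2588); cell (1,5); t to first gridline: x 0.6522, y 2.2023 (then +1.0353 / +3.8637)
    (0,5) via x @ 0.6522  # hit
  → r_4 = 0.6522

ranges = [1.6254, 0.3831, 0.4452, 0.6522]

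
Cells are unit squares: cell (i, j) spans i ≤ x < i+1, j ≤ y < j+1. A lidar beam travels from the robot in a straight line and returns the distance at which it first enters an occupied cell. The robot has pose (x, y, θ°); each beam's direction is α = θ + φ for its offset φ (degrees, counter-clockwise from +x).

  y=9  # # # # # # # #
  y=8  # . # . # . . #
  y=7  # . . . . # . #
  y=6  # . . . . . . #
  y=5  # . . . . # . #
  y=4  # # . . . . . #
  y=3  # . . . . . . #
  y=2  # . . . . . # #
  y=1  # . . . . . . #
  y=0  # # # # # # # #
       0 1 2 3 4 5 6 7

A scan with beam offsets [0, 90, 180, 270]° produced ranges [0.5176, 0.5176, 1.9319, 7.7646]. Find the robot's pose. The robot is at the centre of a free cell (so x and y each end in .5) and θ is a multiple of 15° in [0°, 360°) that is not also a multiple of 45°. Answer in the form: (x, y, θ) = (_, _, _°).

(x, y, θ) = (1.5, 1.5, 165°)

The pose lattice has 42·16 = 672 candidates. Test each by forward raycasting.
  (1.5, 8.5, 330°): beam 1 = 0.5774 ≠ 0.5176 ✗
  (3.5, 5.5, 300°): beam 1 = 5.1962 ≠ 0.5176 ✗
  (6.5, 5.5, 195°): beam 2 = 1.9319 ≠ 0.5176 ✗
  …
  (1.5, 1.5, 165°): r_1=0.5176, r_2=0.5176, r_3=1.9319, r_4=7.7646 — all match ✓
Only this pose fits every beam.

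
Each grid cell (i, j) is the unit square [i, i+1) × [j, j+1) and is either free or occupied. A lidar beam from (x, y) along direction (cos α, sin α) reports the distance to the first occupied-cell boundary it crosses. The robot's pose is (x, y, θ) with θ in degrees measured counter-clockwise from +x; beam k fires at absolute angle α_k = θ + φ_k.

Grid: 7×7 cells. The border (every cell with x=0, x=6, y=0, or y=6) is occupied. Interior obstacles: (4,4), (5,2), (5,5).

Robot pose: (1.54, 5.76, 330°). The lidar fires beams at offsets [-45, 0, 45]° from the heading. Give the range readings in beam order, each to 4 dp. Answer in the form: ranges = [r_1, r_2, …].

ranges = [4.9279, 2.8406, 0.9273]

beam 1: φ=-45°, α=285°
  dir = (cos 285°, sin 285°) = (0.2588, -0.9659); from cell (1,5)
  next x-line at t=1.7773, next y-line at t=0.7868; Δt_x=3.8637, Δt_y=1.0353
    y: enter (1,4) at t=0.7868
    x: enter (2,4) at t=1.7773
    y: enter (2,3) at t=1.8221
    y: enter (2,2) at t=2.8574
    y: enter (2,1) at t=3.8926
    y: enter (2,0) at t=4.9279 ← occupied
  → r_1 = 4.9279
beam 2: φ=0°, α=330°
  dir = (cos 330°, sin 330°) = (0.8660, -0.5000); from cell (1,5)
  next x-line at t=0.5312, next y-line at t=1.5200; Δt_x=1.1547, Δt_y=2.0000
    x: enter (2,5) at t=0.5312
    y: enter (2,4) at t=1.5200
    x: enter (3,4) at t=1.6859
    x: enter (4,4) at t=2.8406 ← occupied
  → r_2 = 2.8406
beam 3: φ=45°, α=15°
  dir = (cos 15°, sin 15°) = (0.9659, 0.2588); from cell (1,5)
  next x-line at t=0.4762, next y-line at t=0.9273; Δt_x=1.0353, Δt_y=3.8637
    x: enter (2,5) at t=0.4762
    y: enter (2,6) at t=0.9273 ← occupied
  → r_3 = 0.9273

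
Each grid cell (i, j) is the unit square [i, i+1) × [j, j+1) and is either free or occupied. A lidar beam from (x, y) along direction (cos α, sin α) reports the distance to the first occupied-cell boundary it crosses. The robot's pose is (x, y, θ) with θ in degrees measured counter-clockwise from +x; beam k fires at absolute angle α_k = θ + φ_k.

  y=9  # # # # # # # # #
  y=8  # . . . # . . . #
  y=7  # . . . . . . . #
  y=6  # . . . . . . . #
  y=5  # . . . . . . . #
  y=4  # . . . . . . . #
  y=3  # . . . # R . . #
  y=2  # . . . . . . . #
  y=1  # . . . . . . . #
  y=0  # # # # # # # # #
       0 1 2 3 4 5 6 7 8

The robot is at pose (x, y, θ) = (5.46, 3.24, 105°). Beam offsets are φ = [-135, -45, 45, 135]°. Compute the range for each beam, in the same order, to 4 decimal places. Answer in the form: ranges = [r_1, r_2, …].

ranges = [2.9329, 5.0800, 0.5312, 2.5865]

beam 1: φ=-135°, α=330°
  dir = (cos 330°, sin 330°) = (0.8660, -0.5000); from cell (5,3)
  next x-line at t=0.6235, next y-line at t=0.4800; Δt_x=1.1547, Δt_y=2.0000
    y: enter (5,2) at t=0.4800
    x: enter (6,2) at t=0.6235
    x: enter (7,2) at t=1.7782
    y: enter (7,1) at t=2.4800
    x: enter (8,1) at t=2.9329 ← occupied
  → r_1 = 2.9329
beam 2: φ=-45°, α=60°
  dir = (cos 60°, sin 60°) = (0.5000, 0.8660); from cell (5,3)
  next x-line at t=1.0800, next y-line at t=0.8776; Δt_x=2.0000, Δt_y=1.1547
    y: enter (5,4) at t=0.8776
    x: enter (6,4) at t=1.0800
    y: enter (6,5) at t=2.0323
    x: enter (7,5) at t=3.0800
    y: enter (7,6) at t=3.1870
    y: enter (7,7) at t=4.3417
    x: enter (8,7) at t=5.0800 ← occupied
  → r_2 = 5.0800
beam 3: φ=45°, α=150°
  dir = (cos 150°, sin 150°) = (-0.8660, 0.5000); from cell (5,3)
  next x-line at t=0.5312, next y-line at t=1.5200; Δt_x=1.1547, Δt_y=2.0000
    x: enter (4,3) at t=0.5312 ← occupied
  → r_3 = 0.5312
beam 4: φ=135°, α=240°
  dir = (cos 240°, sin 240°) = (-0.5000, -0.8660); from cell (5,3)
  next x-line at t=0.9200, next y-line at t=0.2771; Δt_x=2.0000, Δt_y=1.1547
    y: enter (5,2) at t=0.2771
    x: enter (4,2) at t=0.9200
    y: enter (4,1) at t=1.4318
    y: enter (4,0) at t=2.5865 ← occupied
  → r_4 = 2.5865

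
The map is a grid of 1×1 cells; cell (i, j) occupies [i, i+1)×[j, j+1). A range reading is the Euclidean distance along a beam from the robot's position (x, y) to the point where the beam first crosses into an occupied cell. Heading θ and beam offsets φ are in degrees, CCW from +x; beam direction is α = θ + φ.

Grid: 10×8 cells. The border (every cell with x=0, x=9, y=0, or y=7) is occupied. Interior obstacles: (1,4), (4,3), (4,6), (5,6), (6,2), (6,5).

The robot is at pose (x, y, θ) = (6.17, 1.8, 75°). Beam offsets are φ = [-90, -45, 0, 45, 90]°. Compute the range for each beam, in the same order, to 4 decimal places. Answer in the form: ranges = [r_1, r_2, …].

ranges = [2.9298, 0.4000, 0.2071, 0.2309, 5.3524]

beam 1: φ=-90°, α=345°
  dir = (cos 345°, sin 345°) = (0.9659, -0.2588); from cell (6,1)
  next x-line at t=0.8593, next y-line at t=3.0910; Δt_x=1.0353, Δt_y=3.8637
    x: enter (7,1) at t=0.8593
    x: enter (8,1) at t=1.8946
    x: enter (9,1) at t=2.9298 ← occupied
  → r_1 = 2.9298
beam 2: φ=-45°, α=30°
  dir = (cos 30°, sin 30°) = (0.8660, 0.5000); from cell (6,1)
  next x-line at t=0.9584, next y-line at t=0.4000; Δt_x=1.1547, Δt_y=2.0000
    y: enter (6,2) at t=0.4000 ← occupied
  → r_2 = 0.4000
beam 3: φ=0°, α=75°
  dir = (cos 75°, sin 75°) = (0.2588, 0.9659); from cell (6,1)
  next x-line at t=3.2069, next y-line at t=0.2071; Δt_x=3.8637, Δt_y=1.0353
    y: enter (6,2) at t=0.2071 ← occupied
  → r_3 = 0.2071
beam 4: φ=45°, α=120°
  dir = (cos 120°, sin 120°) = (-0.5000, 0.8660); from cell (6,1)
  next x-line at t=0.3400, next y-line at t=0.2309; Δt_x=2.0000, Δt_y=1.1547
    y: enter (6,2) at t=0.2309 ← occupied
  → r_4 = 0.2309
beam 5: φ=90°, α=165°
  dir = (cos 165°, sin 165°) = (-0.9659, 0.2588); from cell (6,1)
  next x-line at t=0.1760, next y-line at t=0.7727; Δt_x=1.0353, Δt_y=3.8637
    x: enter (5,1) at t=0.1760
    y: enter (5,2) at t=0.7727
    x: enter (4,2) at t=1.2113
    x: enter (3,2) at t=2.2465
    x: enter (2,2) at t=3.2818
    x: enter (1,2) at t=4.3171
    y: enter (1,3) at t=4.6364
    x: enter (0,3) at t=5.3524 ← occupied
  → r_5 = 5.3524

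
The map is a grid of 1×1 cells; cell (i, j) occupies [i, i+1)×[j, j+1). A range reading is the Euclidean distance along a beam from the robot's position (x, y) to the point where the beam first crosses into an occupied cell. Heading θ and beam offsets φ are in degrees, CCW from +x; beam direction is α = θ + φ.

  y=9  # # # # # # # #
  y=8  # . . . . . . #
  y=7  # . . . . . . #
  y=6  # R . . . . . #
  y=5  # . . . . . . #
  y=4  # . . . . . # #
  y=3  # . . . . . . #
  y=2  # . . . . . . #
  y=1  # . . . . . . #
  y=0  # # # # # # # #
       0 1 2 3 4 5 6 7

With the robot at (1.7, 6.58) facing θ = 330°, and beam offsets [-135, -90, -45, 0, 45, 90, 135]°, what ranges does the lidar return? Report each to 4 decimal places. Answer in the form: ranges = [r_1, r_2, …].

ranges = [0.7247, 1.4000, 5.7768, 4.9652, 5.4870, 2.7944, 2.5054]

beam 1: φ=-135°, α=195°
  direction (-0.9659, -0.2588); cell (1,6); t to first gridline: x 0.7247, y 2.2409 (then +1.0353 / +3.8637)
    (0,6) via x @ 0.7247  # hit
  → r_1 = 0.7247
beam 2: φ=-90°, α=240°
  direction (-0.5000, -0.8660); cell (1,6); t to first gridline: x 1.4000, y 0.6697 (then +2.0000 / +1.1547)
    (1,5) via y @ 0.6697
    (0,5) via x @ 1.4000  # hit
  → r_2 = 1.4000
beam 3: φ=-45°, α=285°
  direction (0.2588, -0.9659); cell (1,6); t to first gridline: x 1.1591, y 0.6005 (then +3.8637 / +1.0353)
    (1,5) via y @ 0.6005
    (2,5) via x @ 1.1591
    (2,4) via y @ 1.6357
    (2,3) via y @ 2.6710
    (2,2) via y @ 3.7063
    (2,1) via y @ 4.7416
    (3,1) via x @ 5.0228
    (3,0) via y @ 5.7768  # hit
  → r_3 = 5.7768
beam 4: φ=0°, α=330°
  direction (0.8660, -0.5000); cell (1,6); t to first gridline: x 0.3464, y 1.1600 (then +1.1547 / +2.0000)
    (2,6) via x @ 0.3464
    (2,5) via y @ 1.1600
    (3,5) via x @ 1.5011
    (4,5) via x @ 2.6558
    (4,4) via y @ 3.1600
    (5,4) via x @ 3.8105
    (6,4) via x @ 4.9652  # hit
  → r_4 = 4.9652
beam 5: φ=45°, α=15°
  direction (0.9659, 0.2588); cell (1,6); t to first gridline: x 0.3106, y 1.6228 (then +1.0353 / +3.8637)
    (2,6) via x @ 0.3106
    (3,6) via x @ 1.3459
    (3,7) via y @ 1.6228
    (4,7) via x @ 2.3811
    (5,7) via x @ 3.4164
    (6,7) via x @ 4.4517
    (6,8) via y @ 5.4865
    (7,8) via x @ 5.4870  # hit
  → r_5 = 5.4870
beam 6: φ=90°, α=60°
  direction (0.5000, 0.8660); cell (1,6); t to first gridline: x 0.6000, y 0.4850 (then +2.0000 / +1.1547)
    (1,7) via y @ 0.4850
    (2,7) via x @ 0.6000
    (2,8) via y @ 1.6397
    (3,8) via x @ 2.6000
    (3,9) via y @ 2.7944  # hit
  → r_6 = 2.7944
beam 7: φ=135°, α=105°
  direction (-0.2588, 0.9659); cell (1,6); t to first gridline: x 2.7046, y 0.4348 (then +3.8637 / +1.0353)
    (1,7) via y @ 0.4348
    (1,8) via y @ 1.4701
    (1,9) via y @ 2.5054  # hit
  → r_7 = 2.5054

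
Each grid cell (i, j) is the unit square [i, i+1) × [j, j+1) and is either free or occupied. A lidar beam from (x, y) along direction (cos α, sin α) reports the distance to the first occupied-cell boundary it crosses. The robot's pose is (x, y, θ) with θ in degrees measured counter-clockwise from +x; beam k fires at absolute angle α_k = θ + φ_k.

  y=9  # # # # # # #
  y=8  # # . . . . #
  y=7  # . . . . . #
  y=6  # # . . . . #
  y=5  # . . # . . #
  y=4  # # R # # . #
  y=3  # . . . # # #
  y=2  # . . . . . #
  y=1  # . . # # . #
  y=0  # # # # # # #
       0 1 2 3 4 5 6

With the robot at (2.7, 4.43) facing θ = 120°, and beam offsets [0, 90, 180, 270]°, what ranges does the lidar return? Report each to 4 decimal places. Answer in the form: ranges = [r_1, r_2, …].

ranges = [1.8129, 0.8083, 2.8059, 0.3464]

beam 1: φ=0°, α=120°
  cosα=-0.5000 sinα=0.8660 | (2,4) | tMaxX 1.4000 tMaxY 0.6582 | tΔX 2.0000 tΔY 1.1547
    t=0.6582 [y] (2,5)
    t=1.4000 [x] (1,5)
    t=1.8129 [y] (1,6) — stop
  → r_1 = 1.8129
beam 2: φ=90°, α=210°
  cosα=-0.8660 sinα=-0.5000 | (2,4) | tMaxX 0.8083 tMaxY 0.8600 | tΔX 1.1547 tΔY 2.0000
    t=0.8083 [x] (1,4) — stop
  → r_2 = 0.8083
beam 3: φ=180°, α=300°
  cosα=0.5000 sinα=-0.8660 | (2,4) | tMaxX 0.6000 tMaxY 0.4965 | tΔX 2.0000 tΔY 1.1547
    t=0.4965 [y] (2,3)
    t=0.6000 [x] (3,3)
    t=1.6512 [y] (3,2)
    t=2.6000 [x] (4,2)
    t=2.8059 [y] (4,1) — stop
  → r_3 = 2.8059
beam 4: φ=270°, α=30°
  cosα=0.8660 sinα=0.5000 | (2,4) | tMaxX 0.3464 tMaxY 1.1400 | tΔX 1.1547 tΔY 2.0000
    t=0.3464 [x] (3,4) — stop
  → r_4 = 0.3464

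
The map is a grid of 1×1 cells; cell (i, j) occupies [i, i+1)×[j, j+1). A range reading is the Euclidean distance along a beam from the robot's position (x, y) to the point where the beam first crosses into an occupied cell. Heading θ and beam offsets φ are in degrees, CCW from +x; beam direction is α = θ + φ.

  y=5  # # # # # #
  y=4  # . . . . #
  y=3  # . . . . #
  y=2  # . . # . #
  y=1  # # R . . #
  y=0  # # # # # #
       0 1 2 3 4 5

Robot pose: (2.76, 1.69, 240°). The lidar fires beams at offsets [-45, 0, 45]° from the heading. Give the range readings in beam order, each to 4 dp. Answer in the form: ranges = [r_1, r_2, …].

ranges = [0.7868, 0.7967, 0.7143]

beam 1: φ=-45°, α=195°
  cosα=-0.9659 sinα=-0.2588 | (2,1) | tMaxX 0.7868 tMaxY 2.6660 | tΔX 1.0353 tΔY 3.8637
    t=0.7868 [x] (1,1) — stop
  → r_1 = 0.7868
beam 2: φ=0°, α=240°
  cosα=-0.5000 sinα=-0.8660 | (2,1) | tMaxX 1.5200 tMaxY 0.7967 | tΔX 2.0000 tΔY 1.1547
    t=0.7967 [y] (2,0) — stop
  → r_2 = 0.7967
beam 3: φ=45°, α=285°
  cosα=0.2588 sinα=-0.9659 | (2,1) | tMaxX 0.9273 tMaxY 0.7143 | tΔX 3.8637 tΔY 1.0353
    t=0.7143 [y] (2,0) — stop
  → r_3 = 0.7143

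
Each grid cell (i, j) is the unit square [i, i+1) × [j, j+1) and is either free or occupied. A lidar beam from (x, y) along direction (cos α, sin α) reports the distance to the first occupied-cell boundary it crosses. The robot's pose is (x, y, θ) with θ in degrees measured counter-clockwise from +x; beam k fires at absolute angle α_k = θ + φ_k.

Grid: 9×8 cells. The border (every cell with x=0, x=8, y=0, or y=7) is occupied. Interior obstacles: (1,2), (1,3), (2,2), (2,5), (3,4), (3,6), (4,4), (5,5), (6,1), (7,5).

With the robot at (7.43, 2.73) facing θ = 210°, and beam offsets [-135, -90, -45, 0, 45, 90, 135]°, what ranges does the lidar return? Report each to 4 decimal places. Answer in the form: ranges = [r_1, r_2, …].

ranges = [2.2023, 2.8600, 6.6568, 1.4600, 1.6614, 1.1400, 0.5901]

beam 1: φ=-135°, α=75°
  direction (0.2588, 0.9659); cell (7,2); t to first gridline: x 2.2023, y 0.2795 (then +3.8637 / +1.0353)
    (7,3) via y @ 0.2795
    (7,4) via y @ 1.3148
    (8,4) via x @ 2.2023  # hit
  → r_1 = 2.2023
beam 2: φ=-90°, α=120°
  direction (-0.5000, 0.8660); cell (7,2); t to first gridline: x 0.8600, y 0.3118 (then +2.0000 / +1.1547)
    (7,3) via y @ 0.3118
    (6,3) via x @ 0.8600
    (6,4) via y @ 1.4665
    (6,5) via y @ 2.6212
    (5,5) via x @ 2.8600  # hit
  → r_2 = 2.8600
beam 3: φ=-45°, α=165°
  direction (-0.9659, 0.2588); cell (7,2); t to first gridline: x 0.4452, y 1.0432 (then +1.0353 / +3.8637)
    (6,2) via x @ 0.4452
    (6,3) via y @ 1.0432
    (5,3) via x @ 1.4804
    (4,3) via x @ 2.5157
    (3,3) via x @ 3.5510
    (2,3) via x @ 4.5863
    (2,4) via y @ 4.9069
    (1,4) via x @ 5.6215
    (0,4) via x @ 6.6568  # hit
  → r_3 = 6.6568
beam 4: φ=0°, α=210°
  direction (-0.8660, -0.5000); cell (7,2); t to first gridline: x 0.4965, y 1.4600 (then +1.1547 / +2.0000)
    (6,2) via x @ 0.4965
    (6,1) via y @ 1.4600  # hit
  → r_4 = 1.4600
beam 5: φ=45°, α=255°
  direction (-0.2588, -0.9659); cell (7,2); t to first gridline: x 1.6614, y 0.7558 (then +3.8637 / +1.0353)
    (7,1) via y @ 0.7558
    (6,1) via x @ 1.6614  # hit
  → r_5 = 1.6614
beam 6: φ=90°, α=300°
  direction (0.5000, -0.8660); cell (7,2); t to first gridline: x 1.1400, y 0.8429 (then +2.0000 / +1.1547)
    (7,1) via y @ 0.8429
    (8,1) via x @ 1.1400  # hit
  → r_6 = 1.1400
beam 7: φ=135°, α=345°
  direction (0.9659, -0.2588); cell (7,2); t to first gridline: x 0.5901, y 2.8205 (then +1.0353 / +3.8637)
    (8,2) via x @ 0.5901  # hit
  → r_7 = 0.5901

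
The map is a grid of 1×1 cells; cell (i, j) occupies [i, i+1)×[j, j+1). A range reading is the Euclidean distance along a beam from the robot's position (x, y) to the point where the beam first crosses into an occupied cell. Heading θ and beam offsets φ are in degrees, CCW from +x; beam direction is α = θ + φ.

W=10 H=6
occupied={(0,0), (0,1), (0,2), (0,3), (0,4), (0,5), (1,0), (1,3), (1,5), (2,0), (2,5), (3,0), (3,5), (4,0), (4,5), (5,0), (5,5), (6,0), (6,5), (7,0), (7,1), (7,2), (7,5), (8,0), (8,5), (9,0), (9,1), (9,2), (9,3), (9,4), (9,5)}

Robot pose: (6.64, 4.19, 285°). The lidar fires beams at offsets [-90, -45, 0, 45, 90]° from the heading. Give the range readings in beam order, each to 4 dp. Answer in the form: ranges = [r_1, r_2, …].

ranges = [5.8390, 3.6835, 1.3909, 2.7251, 2.4433]

beam 1: φ=-90°, α=195°
  cosα=-0.9659 sinα=-0.2588 | (6,4) | tMaxX 0.6626 tMaxY 0.7341 | tΔX 1.0353 tΔY 3.8637
    t=0.6626 [x] (5,4)
    t=0.7341 [y] (5,3)
    t=1.6979 [x] (4,3)
    t=2.7331 [x] (3,3)
    t=3.7684 [x] (2,3)
    t=4.5978 [y] (2,2)
    t=4.8037 [x] (1,2)
    t=5.8390 [x] (0,2) — stop
  → r_1 = 5.8390
beam 2: φ=-45°, α=240°
  cosα=-0.5000 sinα=-0.8660 | (6,4) | tMaxX 1.2800 tMaxY 0.2194 | tΔX 2.0000 tΔY 1.1547
    t=0.2194 [y] (6,3)
    t=1.2800 [x] (5,3)
    t=1.3741 [y] (5,2)
    t=2.5288 [y] (5,1)
    t=3.2800 [x] (4,1)
    t=3.6835 [y] (4,0) — stop
  → r_2 = 3.6835
beam 3: φ=0°, α=285°
  cosα=0.2588 sinα=-0.9659 | (6,4) | tMaxX 1.3909 tMaxY 0.1967 | tΔX 3.8637 tΔY 1.0353
    t=0.1967 [y] (6,3)
    t=1.2320 [y] (6,2)
    t=1.3909 [x] (7,2) — stop
  → r_3 = 1.3909
beam 4: φ=45°, α=330°
  cosα=0.8660 sinα=-0.5000 | (6,4) | tMaxX 0.4157 tMaxY 0.3800 | tΔX 1.1547 tΔY 2.0000
    t=0.3800 [y] (6,3)
    t=0.4157 [x] (7,3)
    t=1.5704 [x] (8,3)
    t=2.3800 [y] (8,2)
    t=2.7251 [x] (9,2) — stop
  → r_4 = 2.7251
beam 5: φ=90°, α=15°
  cosα=0.9659 sinα=0.2588 | (6,4) | tMaxX 0.3727 tMaxY 3.1296 | tΔX 1.0353 tΔY 3.8637
    t=0.3727 [x] (7,4)
    t=1.4080 [x] (8,4)
    t=2.4433 [x] (9,4) — stop
  → r_5 = 2.4433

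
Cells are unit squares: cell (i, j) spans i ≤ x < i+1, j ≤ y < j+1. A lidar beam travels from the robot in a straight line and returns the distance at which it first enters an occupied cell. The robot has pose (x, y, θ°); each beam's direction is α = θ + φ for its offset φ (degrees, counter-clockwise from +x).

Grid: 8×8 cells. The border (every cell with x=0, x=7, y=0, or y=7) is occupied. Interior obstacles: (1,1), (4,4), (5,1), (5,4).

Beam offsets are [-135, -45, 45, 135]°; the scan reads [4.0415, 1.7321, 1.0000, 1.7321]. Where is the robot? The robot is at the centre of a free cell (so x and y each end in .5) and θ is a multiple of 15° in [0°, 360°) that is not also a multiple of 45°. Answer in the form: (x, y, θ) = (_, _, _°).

Enumerate (i+0.5, j+0.5, θ) over the 32 free cells and 16 admissible headings. For each, cast all 4 beams and compare to the given ranges.
  (6.5, 2.5, 165°): beam 1 = 0.5774 ≠ 4.0415 ✗
  (2.5, 4.5, 330°): beam 1 = 1.5529 ≠ 4.0415 ✗
  (6.5, 4.5, 240°): beam 1 = 2.5882 ≠ 4.0415 ✗
  (4.5, 1.5, 150°): beam 1 = 0.5176 ≠ 4.0415 ✗
  …
  (4.5, 2.5, 285°): r_1=4.0415, r_2=1.7321, r_3=1.0000, r_4=1.7321 — all match ✓
Only this pose fits every beam.

(x, y, θ) = (4.5, 2.5, 285°)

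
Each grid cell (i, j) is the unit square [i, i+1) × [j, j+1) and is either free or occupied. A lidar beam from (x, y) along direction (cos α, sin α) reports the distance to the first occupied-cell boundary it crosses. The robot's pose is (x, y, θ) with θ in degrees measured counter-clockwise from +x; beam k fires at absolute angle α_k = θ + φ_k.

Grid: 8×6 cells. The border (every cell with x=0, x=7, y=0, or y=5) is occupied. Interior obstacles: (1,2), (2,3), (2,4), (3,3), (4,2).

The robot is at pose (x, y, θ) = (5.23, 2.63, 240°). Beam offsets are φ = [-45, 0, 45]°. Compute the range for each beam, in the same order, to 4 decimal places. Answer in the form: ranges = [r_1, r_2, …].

ranges = [0.2381, 0.4600, 1.6875]

beam 1: φ=-45°, α=195°
  d=(-0.9659,-0.2588)  start (5,2)  tX=0.2381 tY=2.4341  stride 1/|dx|=1.0353 1/|dy|=3.8637
    cross x-line → (4,2), t=0.2381 (wall)
  → r_1 = 0.2381
beam 2: φ=0°, α=240°
  d=(-0.5000,-0.8660)  start (5,2)  tX=0.4600 tY=0.7275  stride 1/|dx|=2.0000 1/|dy|=1.1547
    cross x-line → (4,2), t=0.4600 (wall)
  → r_2 = 0.4600
beam 3: φ=45°, α=285°
  d=(0.2588,-0.9659)  start (5,2)  tX=2.9751 tY=0.6522  stride 1/|dx|=3.8637 1/|dy|=1.0353
    cross y-line → (5,1), t=0.6522
    cross y-line → (5,0), t=1.6875 (wall)
  → r_3 = 1.6875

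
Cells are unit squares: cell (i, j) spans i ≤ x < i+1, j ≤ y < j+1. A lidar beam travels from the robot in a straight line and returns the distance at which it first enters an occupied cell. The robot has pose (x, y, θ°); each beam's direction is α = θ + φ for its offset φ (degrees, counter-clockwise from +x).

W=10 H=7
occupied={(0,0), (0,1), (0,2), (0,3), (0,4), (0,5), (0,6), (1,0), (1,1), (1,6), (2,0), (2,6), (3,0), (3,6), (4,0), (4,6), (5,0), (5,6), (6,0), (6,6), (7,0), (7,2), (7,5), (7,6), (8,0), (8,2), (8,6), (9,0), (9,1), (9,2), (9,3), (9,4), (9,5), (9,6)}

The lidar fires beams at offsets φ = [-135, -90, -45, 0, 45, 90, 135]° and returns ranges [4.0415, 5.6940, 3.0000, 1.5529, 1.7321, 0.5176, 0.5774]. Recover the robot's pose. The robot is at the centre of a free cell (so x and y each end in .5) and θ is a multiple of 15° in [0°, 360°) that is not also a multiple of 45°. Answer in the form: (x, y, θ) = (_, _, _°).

Candidates: 36 free-cell centres × 16 headings = 576 poses. Raycast each; keep the one whose scan matches to 4 dp.
  (3.5, 2.5, 330°): beam 1 = 1.9319 ≠ 4.0415 ✗
  (7.5, 4.5, 195°): beam 1 = 0.5774 ≠ 4.0415 ✗
  (3.5, 4.5, 240°): beam 1 = 1.5529 ≠ 4.0415 ✗
  (2.5, 5.5, 195°): beam 1 = 0.5774 ≠ 4.0415 ✗
  …
  (6.5, 2.5, 255°): r_1=4.0415, r_2=5.6940, r_3=3.0000, r_4=1.5529, r_5=1.7321, r_6=0.5176, r_7=0.5774 — all match ✓
Only this pose fits every beam.

(x, y, θ) = (6.5, 2.5, 255°)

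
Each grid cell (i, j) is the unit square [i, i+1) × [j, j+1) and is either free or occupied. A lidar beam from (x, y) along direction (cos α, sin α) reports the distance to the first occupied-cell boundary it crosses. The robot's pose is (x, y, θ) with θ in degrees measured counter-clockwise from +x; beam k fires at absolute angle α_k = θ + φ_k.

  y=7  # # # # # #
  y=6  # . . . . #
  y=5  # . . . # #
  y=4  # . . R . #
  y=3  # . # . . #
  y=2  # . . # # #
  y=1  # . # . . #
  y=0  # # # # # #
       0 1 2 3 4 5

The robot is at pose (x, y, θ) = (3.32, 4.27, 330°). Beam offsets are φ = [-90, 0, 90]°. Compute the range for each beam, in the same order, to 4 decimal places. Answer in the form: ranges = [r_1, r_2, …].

ranges = [0.6400, 1.9399, 1.3600]

beam 1: φ=-90°, α=240°
  dir = (cos 240°, sin 240°) = (-0.5000, -0.8660); from cell (3,4)
  next x-line at t=0.6400, next y-line at t=0.3118; Δt_x=2.0000, Δt_y=1.1547
    y: enter (3,3) at t=0.3118
    x: enter (2,3) at t=0.6400 ← occupied
  → r_1 = 0.6400
beam 2: φ=0°, α=330°
  dir = (cos 330°, sin 330°) = (0.8660, -0.5000); from cell (3,4)
  next x-line at t=0.7852, next y-line at t=0.5400; Δt_x=1.1547, Δt_y=2.0000
    y: enter (3,3) at t=0.5400
    x: enter (4,3) at t=0.7852
    x: enter (5,3) at t=1.9399 ← occupied
  → r_2 = 1.9399
beam 3: φ=90°, α=60°
  dir = (cos 60°, sin 60°) = (0.5000, 0.8660); from cell (3,4)
  next x-line at t=1.3600, next y-line at t=0.8429; Δt_x=2.0000, Δt_y=1.1547
    y: enter (3,5) at t=0.8429
    x: enter (4,5) at t=1.3600 ← occupied
  → r_3 = 1.3600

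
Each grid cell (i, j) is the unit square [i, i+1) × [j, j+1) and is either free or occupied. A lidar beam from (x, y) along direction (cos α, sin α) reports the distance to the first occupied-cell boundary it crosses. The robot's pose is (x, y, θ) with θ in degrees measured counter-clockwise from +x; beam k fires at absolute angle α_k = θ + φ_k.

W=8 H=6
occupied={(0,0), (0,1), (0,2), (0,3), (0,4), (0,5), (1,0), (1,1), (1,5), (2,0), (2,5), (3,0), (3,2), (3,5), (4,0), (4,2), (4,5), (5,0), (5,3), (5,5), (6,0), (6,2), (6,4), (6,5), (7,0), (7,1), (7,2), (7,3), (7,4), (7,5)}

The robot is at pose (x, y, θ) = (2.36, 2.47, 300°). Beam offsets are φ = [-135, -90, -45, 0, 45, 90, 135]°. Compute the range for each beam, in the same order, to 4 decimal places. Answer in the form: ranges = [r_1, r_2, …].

beam 1: φ=-135°, α=165°
  direction (-0.9659, 0.2588); cell (2,2); t to first gridline: x 0.3727, y 2.0478 (then +1.0353 / +3.8637)
    (1,2) via x @ 0.3727
    (0,2) via x @ 1.4080  # hit
  → r_1 = 1.4080
beam 2: φ=-90°, α=210°
  direction (-0.8660, -0.5000); cell (2,2); t to first gridline: x 0.4157, y 0.9400 (then +1.1547 / +2.0000)
    (1,2) via x @ 0.4157
    (1,1) via y @ 0.9400  # hit
  → r_2 = 0.9400
beam 3: φ=-45°, α=255°
  direction (-0.2588, -0.9659); cell (2,2); t to first gridline: x 1.3909, y 0.4866 (then +3.8637 / +1.0353)
    (2,1) via y @ 0.4866
    (1,1) via x @ 1.3909  # hit
  → r_3 = 1.3909
beam 4: φ=0°, α=300°
  direction (0.5000, -0.8660); cell (2,2); t to first gridline: x 1.2800, y 0.5427 (then +2.0000 / +1.1547)
    (2,1) via y @ 0.5427
    (3,1) via x @ 1.2800
    (3,0) via y @ 1.6974  # hit
  → r_4 = 1.6974
beam 5: φ=45°, α=345°
  direction (0.9659, -0.2588); cell (2,2); t to first gridline: x 0.6626, y 1.8159 (then +1.0353 / +3.8637)
    (3,2) via x @ 0.6626  # hit
  → r_5 = 0.6626
beam 6: φ=90°, α=30°
  direction (0.8660, 0.5000); cell (2,2); t to first gridline: x 0.7390, y 1.0600 (then +1.1547 / +2.0000)
    (3,2) via x @ 0.7390  # hit
  → r_6 = 0.7390
beam 7: φ=135°, α=75°
  direction (0.2588, 0.9659); cell (2,2); t to first gridline: x 2.4728, y 0.5487 (then +3.8637 / +1.0353)
    (2,3) via y @ 0.5487
    (2,4) via y @ 1.5840
    (3,4) via x @ 2.4728
    (3,5) via y @ 2.6192  # hit
  → r_7 = 2.6192

ranges = [1.4080, 0.9400, 1.3909, 1.6974, 0.6626, 0.7390, 2.6192]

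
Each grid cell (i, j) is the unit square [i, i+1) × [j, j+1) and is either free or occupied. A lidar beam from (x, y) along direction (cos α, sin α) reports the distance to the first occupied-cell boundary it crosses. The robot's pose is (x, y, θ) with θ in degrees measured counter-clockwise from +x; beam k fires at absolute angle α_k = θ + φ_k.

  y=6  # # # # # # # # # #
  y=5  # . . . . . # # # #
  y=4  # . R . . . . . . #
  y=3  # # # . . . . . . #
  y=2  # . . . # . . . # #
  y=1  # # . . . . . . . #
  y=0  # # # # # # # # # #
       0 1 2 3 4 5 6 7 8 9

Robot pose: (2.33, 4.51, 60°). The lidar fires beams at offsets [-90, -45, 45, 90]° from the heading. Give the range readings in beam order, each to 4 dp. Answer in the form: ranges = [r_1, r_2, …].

ranges = [3.0200, 3.7995, 1.5426, 1.5358]

beam 1: φ=-90°, α=330°
  d=(0.8660,-0.5000)  start (2,4)  tX=0.7736 tY=1.0200  stride 1/|dx|=1.1547 1/|dy|=2.0000
    cross x-line → (3,4), t=0.7736
    cross y-line → (3,3), t=1.0200
    cross x-line → (4,3), t=1.9283
    cross y-line → (4,2), t=3.0200 (wall)
  → r_1 = 3.0200
beam 2: φ=-45°, α=15°
  d=(0.9659,0.2588)  start (2,4)  tX=0.6936 tY=1.8932  stride 1/|dx|=1.0353 1/|dy|=3.8637
    cross x-line → (3,4), t=0.6936
    cross x-line → (4,4), t=1.7289
    cross y-line → (4,5), t=1.8932
    cross x-line → (5,5), t=2.7642
    cross x-line → (6,5), t=3.7995 (wall)
  → r_2 = 3.7995
beam 3: φ=45°, α=105°
  d=(-0.2588,0.9659)  start (2,4)  tX=1.2750 tY=0.5073  stride 1/|dx|=3.8637 1/|dy|=1.0353
    cross y-line → (2,5), t=0.5073
    cross x-line → (1,5), t=1.2750
    cross y-line → (1,6), t=1.5426 (wall)
  → r_3 = 1.5426
beam 4: φ=90°, α=150°
  d=(-0.8660,0.5000)  start (2,4)  tX=0.3811 tY=0.9800  stride 1/|dx|=1.1547 1/|dy|=2.0000
    cross x-line → (1,4), t=0.3811
    cross y-line → (1,5), t=0.9800
    cross x-line → (0,5), t=1.5358 (wall)
  → r_4 = 1.5358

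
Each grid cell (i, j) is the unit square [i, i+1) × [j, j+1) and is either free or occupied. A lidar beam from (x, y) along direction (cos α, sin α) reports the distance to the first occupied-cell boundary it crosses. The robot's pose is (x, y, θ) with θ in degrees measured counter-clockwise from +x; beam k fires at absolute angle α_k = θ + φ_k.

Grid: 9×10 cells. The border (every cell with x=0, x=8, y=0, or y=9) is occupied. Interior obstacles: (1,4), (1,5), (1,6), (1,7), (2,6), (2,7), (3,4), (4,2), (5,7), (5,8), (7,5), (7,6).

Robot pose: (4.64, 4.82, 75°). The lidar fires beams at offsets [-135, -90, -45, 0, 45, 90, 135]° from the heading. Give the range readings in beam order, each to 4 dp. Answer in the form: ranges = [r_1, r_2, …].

beam 1: φ=-135°, α=300°
  d=(0.5000,-0.8660)  start (4,4)  tX=0.7200 tY=0.9469  stride 1/|dx|=2.0000 1/|dy|=1.1547
    cross x-line → (5,4), t=0.7200
    cross y-line → (5,3), t=0.9469
    cross y-line → (5,2), t=2.1016
    cross x-line → (6,2), t=2.7200
    cross y-line → (6,1), t=3.2563
    cross y-line → (6,0), t=4.4110 (wall)
  → r_1 = 4.4110
beam 2: φ=-90°, α=345°
  d=(0.9659,-0.2588)  start (4,4)  tX=0.3727 tY=3.1682  stride 1/|dx|=1.0353 1/|dy|=3.8637
    cross x-line → (5,4), t=0.3727
    cross x-line → (6,4), t=1.4080
    cross x-line → (7,4), t=2.4433
    cross y-line → (7,3), t=3.1682
    cross x-line → (8,3), t=3.4785 (wall)
  → r_2 = 3.4785
beam 3: φ=-45°, α=30°
  d=(0.8660,0.5000)  start (4,4)  tX=0.4157 tY=0.3600  stride 1/|dx|=1.1547 1/|dy|=2.0000
    cross y-line → (4,5), t=0.3600
    cross x-line → (5,5), t=0.4157
    cross x-line → (6,5), t=1.5704
    cross y-line → (6,6), t=2.3600
    cross x-line → (7,6), t=2.7251 (wall)
  → r_3 = 2.7251
beam 4: φ=0°, α=75°
  d=(0.2588,0.9659)  start (4,4)  tX=1.3909 tY=0.1863  stride 1/|dx|=3.8637 1/|dy|=1.0353
    cross y-line → (4,5), t=0.1863
    cross y-line → (4,6), t=1.2216
    cross x-line → (5,6), t=1.3909
    cross y-line → (5,7), t=2.2569 (wall)
  → r_4 = 2.2569
beam 5: φ=45°, α=120°
  d=(-0.5000,0.8660)  start (4,4)  tX=1.2800 tY=0.2078  stride 1/|dx|=2.0000 1/|dy|=1.1547
    cross y-line → (4,5), t=0.2078
    cross x-line → (3,5), t=1.2800
    cross y-line → (3,6), t=1.3625
    cross y-line → (3,7), t=2.5172
    cross x-line → (2,7), t=3.2800 (wall)
  → r_5 = 3.2800
beam 6: φ=90°, α=165°
  d=(-0.9659,0.2588)  start (4,4)  tX=0.6626 tY=0.6955  stride 1/|dx|=1.0353 1/|dy|=3.8637
    cross x-line → (3,4), t=0.6626 (wall)
  → r_6 = 0.6626
beam 7: φ=135°, α=210°
  d=(-0.8660,-0.5000)  start (4,4)  tX=0.7390 tY=1.6400  stride 1/|dx|=1.1547 1/|dy|=2.0000
    cross x-line → (3,4), t=0.7390 (wall)
  → r_7 = 0.7390

ranges = [4.4110, 3.4785, 2.7251, 2.2569, 3.2800, 0.6626, 0.7390]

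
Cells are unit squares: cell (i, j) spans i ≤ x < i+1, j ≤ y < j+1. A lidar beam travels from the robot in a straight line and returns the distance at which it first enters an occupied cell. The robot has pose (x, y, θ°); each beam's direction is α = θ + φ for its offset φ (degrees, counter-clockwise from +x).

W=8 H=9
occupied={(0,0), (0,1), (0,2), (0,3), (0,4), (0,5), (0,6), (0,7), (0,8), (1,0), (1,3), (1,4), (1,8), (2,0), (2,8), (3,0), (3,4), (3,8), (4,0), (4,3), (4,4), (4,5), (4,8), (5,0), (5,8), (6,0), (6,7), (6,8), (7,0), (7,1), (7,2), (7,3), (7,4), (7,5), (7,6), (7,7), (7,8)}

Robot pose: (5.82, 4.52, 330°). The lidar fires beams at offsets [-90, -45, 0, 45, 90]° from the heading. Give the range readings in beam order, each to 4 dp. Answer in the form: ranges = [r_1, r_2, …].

ranges = [1.6400, 3.6442, 1.3625, 1.2216, 2.3600]

beam 1: φ=-90°, α=240°
  cosα=-0.5000 sinα=-0.8660 | (5,4) | tMaxX 1.6400 tMaxY 0.6004 | tΔX 2.0000 tΔY 1.1547
    t=0.6004 [y] (5,3)
    t=1.6400 [x] (4,3) — stop
  → r_1 = 1.6400
beam 2: φ=-45°, α=285°
  cosα=0.2588 sinα=-0.9659 | (5,4) | tMaxX 0.6955 tMaxY 0.5383 | tΔX 3.8637 tΔY 1.0353
    t=0.5383 [y] (5,3)
    t=0.6955 [x] (6,3)
    t=1.5736 [y] (6,2)
    t=2.6089 [y] (6,1)
    t=3.6442 [y] (6,0) — stop
  → r_2 = 3.6442
beam 3: φ=0°, α=330°
  cosα=0.8660 sinα=-0.5000 | (5,4) | tMaxX 0.2078 tMaxY 1.0400 | tΔX 1.1547 tΔY 2.0000
    t=0.2078 [x] (6,4)
    t=1.0400 [y] (6,3)
    t=1.3625 [x] (7,3) — stop
  → r_3 = 1.3625
beam 4: φ=45°, α=15°
  cosα=0.9659 sinα=0.2588 | (5,4) | tMaxX 0.1863 tMaxY 1.8546 | tΔX 1.0353 tΔY 3.8637
    t=0.1863 [x] (6,4)
    t=1.2216 [x] (7,4) — stop
  → r_4 = 1.2216
beam 5: φ=90°, α=60°
  cosα=0.5000 sinα=0.8660 | (5,4) | tMaxX 0.3600 tMaxY 0.5543 | tΔX 2.0000 tΔY 1.1547
    t=0.3600 [x] (6,4)
    t=0.5543 [y] (6,5)
    t=1.7090 [y] (6,6)
    t=2.3600 [x] (7,6) — stop
  → r_5 = 2.3600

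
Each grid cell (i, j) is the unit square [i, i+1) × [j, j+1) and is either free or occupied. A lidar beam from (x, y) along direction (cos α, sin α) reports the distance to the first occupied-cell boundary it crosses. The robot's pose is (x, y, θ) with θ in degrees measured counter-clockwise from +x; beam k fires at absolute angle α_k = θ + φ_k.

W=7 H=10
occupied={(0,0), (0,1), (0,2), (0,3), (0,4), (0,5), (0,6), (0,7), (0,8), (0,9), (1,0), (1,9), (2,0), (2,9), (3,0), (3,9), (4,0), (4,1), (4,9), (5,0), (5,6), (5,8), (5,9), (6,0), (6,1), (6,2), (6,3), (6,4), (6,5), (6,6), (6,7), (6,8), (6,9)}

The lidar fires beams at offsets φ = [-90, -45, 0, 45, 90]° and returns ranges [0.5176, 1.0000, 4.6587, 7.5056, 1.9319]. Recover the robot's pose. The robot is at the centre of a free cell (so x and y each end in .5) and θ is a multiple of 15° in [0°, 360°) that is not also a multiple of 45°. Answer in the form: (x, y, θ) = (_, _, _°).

Candidates: 37 free-cell centres × 16 headings = 592 poses. Raycast each; keep the one whose scan matches to 4 dp.
  (2.5, 4.5, 150°): beam 1 = 5.0000 ≠ 0.5176 ✗
  (3.5, 8.5, 210°): beam 1 = 0.5774 ≠ 0.5176 ✗
  (2.5, 1.5, 120°): beam 1 = 4.0415 ≠ 0.5176 ✗
  …
  (1.5, 1.5, 15°): r_1=0.5176, r_2=1.0000, r_3=4.6587, r_4=7.5056, r_5=1.9319 — all match ✓
Unique over the lattice → pose = (1.5, 1.5, 15°).

(x, y, θ) = (1.5, 1.5, 15°)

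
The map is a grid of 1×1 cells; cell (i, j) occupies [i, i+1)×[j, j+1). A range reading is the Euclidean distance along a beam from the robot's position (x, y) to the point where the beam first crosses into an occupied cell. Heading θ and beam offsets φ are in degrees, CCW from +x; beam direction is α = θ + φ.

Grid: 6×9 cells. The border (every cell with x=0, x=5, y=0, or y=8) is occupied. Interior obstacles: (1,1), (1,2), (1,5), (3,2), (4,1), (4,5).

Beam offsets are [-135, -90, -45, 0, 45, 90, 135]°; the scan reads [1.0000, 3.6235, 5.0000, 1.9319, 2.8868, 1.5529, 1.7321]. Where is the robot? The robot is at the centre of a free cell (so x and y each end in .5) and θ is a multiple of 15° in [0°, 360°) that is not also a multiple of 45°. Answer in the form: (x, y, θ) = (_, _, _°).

Candidates: 22 free-cell centres × 16 headings = 352 poses. Raycast each; keep the one whose scan matches to 4 dp.
  (3.5, 6.5, 345°): beam 1 = 1.7321 ≠ 1.0000 ✗
  (2.5, 3.5, 300°): beam 1 = 1.5529 ≠ 1.0000 ✗
  (2.5, 1.5, 165°): beam 2 = 6.7293 ≠ 3.6235 ✗
  (1.5, 3.5, 120°): beam 1 = 1.9319 ≠ 1.0000 ✗
  …
  (2.5, 6.5, 345°): r_1=1.0000, r_2=3.6235, r_3=5.0000, r_4=1.9319, r_5=2.8868, r_6=1.5529, r_7=1.7321 — all match ✓
Unique over the lattice → pose = (2.5, 6.5, 345°).

(x, y, θ) = (2.5, 6.5, 345°)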